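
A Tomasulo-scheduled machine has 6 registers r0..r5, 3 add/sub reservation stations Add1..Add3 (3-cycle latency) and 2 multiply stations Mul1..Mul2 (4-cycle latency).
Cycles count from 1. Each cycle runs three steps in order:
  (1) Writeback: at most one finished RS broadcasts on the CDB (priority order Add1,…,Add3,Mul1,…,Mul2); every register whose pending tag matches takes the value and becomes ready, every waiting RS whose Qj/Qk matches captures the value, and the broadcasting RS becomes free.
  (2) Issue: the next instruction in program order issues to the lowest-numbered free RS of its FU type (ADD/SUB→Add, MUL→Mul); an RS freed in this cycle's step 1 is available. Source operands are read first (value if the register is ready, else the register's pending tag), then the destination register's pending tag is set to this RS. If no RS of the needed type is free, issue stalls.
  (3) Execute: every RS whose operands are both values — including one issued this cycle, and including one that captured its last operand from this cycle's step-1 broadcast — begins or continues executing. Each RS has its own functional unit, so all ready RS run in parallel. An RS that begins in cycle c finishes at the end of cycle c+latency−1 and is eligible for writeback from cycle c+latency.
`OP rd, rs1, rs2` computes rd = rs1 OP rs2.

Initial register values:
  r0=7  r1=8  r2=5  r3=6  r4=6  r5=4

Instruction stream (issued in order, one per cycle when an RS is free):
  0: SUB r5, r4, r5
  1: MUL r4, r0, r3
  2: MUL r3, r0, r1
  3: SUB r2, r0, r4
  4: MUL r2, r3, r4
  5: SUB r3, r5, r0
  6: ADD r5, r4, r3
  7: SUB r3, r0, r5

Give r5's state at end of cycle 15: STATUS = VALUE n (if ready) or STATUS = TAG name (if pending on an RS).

  c1: issue SUB r5<-Add1  regs: r0:7,r1:8,r2:5,r3:6,r4:6,r5:Add1
  c2: issue MUL r4<-Mul1  regs: r0:7,r1:8,r2:5,r3:6,r4:Mul1,r5:Add1
  c3: issue MUL r3<-Mul2  regs: r0:7,r1:8,r2:5,r3:Mul2,r4:Mul1,r5:Add1
  c4: CDB Add1=2; issue SUB r2<-Add1  regs: r0:7,r1:8,r2:Add1,r3:Mul2,r4:Mul1,r5:2
  c5: stall  regs: r0:7,r1:8,r2:Add1,r3:Mul2,r4:Mul1,r5:2
  c6: CDB Mul1=42; issue MUL r2<-Mul1  regs: r0:7,r1:8,r2:Mul1,r3:Mul2,r4:42,r5:2
  c7: CDB Mul2=56; issue SUB r3<-Add2  regs: r0:7,r1:8,r2:Mul1,r3:Add2,r4:42,r5:2
  c8: issue ADD r5<-Add3  regs: r0:7,r1:8,r2:Mul1,r3:Add2,r4:42,r5:Add3
  c9: CDB Add1=-35; issue SUB r3<-Add1  regs: r0:7,r1:8,r2:Mul1,r3:Add1,r4:42,r5:Add3
  c10: CDB Add2=-5  regs: r0:7,r1:8,r2:Mul1,r3:Add1,r4:42,r5:Add3
  c11: CDB Mul1=2352  regs: r0:7,r1:8,r2:2352,r3:Add1,r4:42,r5:Add3
  c12: -  regs: r0:7,r1:8,r2:2352,r3:Add1,r4:42,r5:Add3
  c13: CDB Add3=37  regs: r0:7,r1:8,r2:2352,r3:Add1,r4:42,r5:37
  c14: -  regs: r0:7,r1:8,r2:2352,r3:Add1,r4:42,r5:37
  c15: -  regs: r0:7,r1:8,r2:2352,r3:Add1,r4:42,r5:37

STATUS = VALUE 37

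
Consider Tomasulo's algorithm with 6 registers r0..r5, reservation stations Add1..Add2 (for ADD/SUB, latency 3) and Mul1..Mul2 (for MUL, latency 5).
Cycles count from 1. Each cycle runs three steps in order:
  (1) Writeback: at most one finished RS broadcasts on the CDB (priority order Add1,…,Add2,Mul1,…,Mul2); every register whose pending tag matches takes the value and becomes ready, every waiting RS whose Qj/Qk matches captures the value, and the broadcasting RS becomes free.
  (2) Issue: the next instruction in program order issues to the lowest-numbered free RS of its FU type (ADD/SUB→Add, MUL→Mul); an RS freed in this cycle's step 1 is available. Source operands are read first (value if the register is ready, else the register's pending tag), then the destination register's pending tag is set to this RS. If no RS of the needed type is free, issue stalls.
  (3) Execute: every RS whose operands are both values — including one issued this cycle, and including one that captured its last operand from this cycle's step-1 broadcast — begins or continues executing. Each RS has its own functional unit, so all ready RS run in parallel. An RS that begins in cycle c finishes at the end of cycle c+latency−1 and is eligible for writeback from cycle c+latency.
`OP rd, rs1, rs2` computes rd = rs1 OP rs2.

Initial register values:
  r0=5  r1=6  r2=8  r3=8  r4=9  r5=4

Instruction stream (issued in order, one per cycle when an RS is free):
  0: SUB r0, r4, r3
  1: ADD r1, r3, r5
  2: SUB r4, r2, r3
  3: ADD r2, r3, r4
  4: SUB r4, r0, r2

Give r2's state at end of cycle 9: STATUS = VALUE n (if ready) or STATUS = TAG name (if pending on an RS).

STATUS = TAG Add2

c1: issue SUB r0<-Add1 | r0:Add1,r1:6,r2:8,r3:8,r4:9,r5:4
c2: issue ADD r1<-Add2 | r0:Add1,r1:Add2,r2:8,r3:8,r4:9,r5:4
c3: stall | r0:Add1,r1:Add2,r2:8,r3:8,r4:9,r5:4
c4: CDB Add1=1; issue SUB r4<-Add1 | r0:1,r1:Add2,r2:8,r3:8,r4:Add1,r5:4
c5: CDB Add2=12; issue ADD r2<-Add2 | r0:1,r1:12,r2:Add2,r3:8,r4:Add1,r5:4
c6: stall | r0:1,r1:12,r2:Add2,r3:8,r4:Add1,r5:4
c7: CDB Add1=0; issue SUB r4<-Add1 | r0:1,r1:12,r2:Add2,r3:8,r4:Add1,r5:4
c8: - | r0:1,r1:12,r2:Add2,r3:8,r4:Add1,r5:4
c9: - | r0:1,r1:12,r2:Add2,r3:8,r4:Add1,r5:4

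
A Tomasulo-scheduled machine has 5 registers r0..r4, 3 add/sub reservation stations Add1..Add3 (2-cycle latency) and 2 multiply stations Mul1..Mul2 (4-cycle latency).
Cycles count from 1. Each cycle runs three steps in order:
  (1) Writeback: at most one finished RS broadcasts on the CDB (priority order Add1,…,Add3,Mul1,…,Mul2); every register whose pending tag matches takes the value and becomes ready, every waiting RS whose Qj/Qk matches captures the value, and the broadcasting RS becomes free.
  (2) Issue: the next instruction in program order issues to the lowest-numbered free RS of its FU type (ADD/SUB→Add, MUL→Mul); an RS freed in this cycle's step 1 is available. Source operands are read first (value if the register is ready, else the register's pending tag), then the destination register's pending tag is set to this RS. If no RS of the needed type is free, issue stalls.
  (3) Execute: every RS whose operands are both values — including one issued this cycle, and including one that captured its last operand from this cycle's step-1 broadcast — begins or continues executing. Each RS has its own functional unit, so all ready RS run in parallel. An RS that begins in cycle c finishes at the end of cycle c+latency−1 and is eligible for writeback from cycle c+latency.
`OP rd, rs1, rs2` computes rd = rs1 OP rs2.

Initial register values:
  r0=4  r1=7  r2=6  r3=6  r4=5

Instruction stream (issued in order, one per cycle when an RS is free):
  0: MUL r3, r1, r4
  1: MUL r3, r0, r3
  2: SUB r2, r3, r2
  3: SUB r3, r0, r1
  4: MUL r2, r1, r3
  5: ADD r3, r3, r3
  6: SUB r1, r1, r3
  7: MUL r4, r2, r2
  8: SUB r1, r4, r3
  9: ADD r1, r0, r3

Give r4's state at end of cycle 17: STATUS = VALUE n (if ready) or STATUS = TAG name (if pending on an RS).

STATUS = VALUE 441

  c1: issue MUL r3<-Mul1  regs: r0:4,r1:7,r2:6,r3:Mul1,r4:5
  c2: issue MUL r3<-Mul2  regs: r0:4,r1:7,r2:6,r3:Mul2,r4:5
  c3: issue SUB r2<-Add1  regs: r0:4,r1:7,r2:Add1,r3:Mul2,r4:5
  c4: issue SUB r3<-Add2  regs: r0:4,r1:7,r2:Add1,r3:Add2,r4:5
  c5: CDB Mul1=35; issue MUL r2<-Mul1  regs: r0:4,r1:7,r2:Mul1,r3:Add2,r4:5
  c6: CDB Add2=-3; issue ADD r3<-Add2  regs: r0:4,r1:7,r2:Mul1,r3:Add2,r4:5
  c7: issue SUB r1<-Add3  regs: r0:4,r1:Add3,r2:Mul1,r3:Add2,r4:5
  c8: CDB Add2=-6; stall  regs: r0:4,r1:Add3,r2:Mul1,r3:-6,r4:5
  c9: CDB Mul2=140; issue MUL r4<-Mul2  regs: r0:4,r1:Add3,r2:Mul1,r3:-6,r4:Mul2
  c10: CDB Add3=13; issue SUB r1<-Add2  regs: r0:4,r1:Add2,r2:Mul1,r3:-6,r4:Mul2
  c11: CDB Add1=134; issue ADD r1<-Add1  regs: r0:4,r1:Add1,r2:Mul1,r3:-6,r4:Mul2
  c12: CDB Mul1=-21  regs: r0:4,r1:Add1,r2:-21,r3:-6,r4:Mul2
  c13: CDB Add1=-2  regs: r0:4,r1:-2,r2:-21,r3:-6,r4:Mul2
  c14: -  regs: r0:4,r1:-2,r2:-21,r3:-6,r4:Mul2
  c15: -  regs: r0:4,r1:-2,r2:-21,r3:-6,r4:Mul2
  c16: CDB Mul2=441  regs: r0:4,r1:-2,r2:-21,r3:-6,r4:441
  c17: -  regs: r0:4,r1:-2,r2:-21,r3:-6,r4:441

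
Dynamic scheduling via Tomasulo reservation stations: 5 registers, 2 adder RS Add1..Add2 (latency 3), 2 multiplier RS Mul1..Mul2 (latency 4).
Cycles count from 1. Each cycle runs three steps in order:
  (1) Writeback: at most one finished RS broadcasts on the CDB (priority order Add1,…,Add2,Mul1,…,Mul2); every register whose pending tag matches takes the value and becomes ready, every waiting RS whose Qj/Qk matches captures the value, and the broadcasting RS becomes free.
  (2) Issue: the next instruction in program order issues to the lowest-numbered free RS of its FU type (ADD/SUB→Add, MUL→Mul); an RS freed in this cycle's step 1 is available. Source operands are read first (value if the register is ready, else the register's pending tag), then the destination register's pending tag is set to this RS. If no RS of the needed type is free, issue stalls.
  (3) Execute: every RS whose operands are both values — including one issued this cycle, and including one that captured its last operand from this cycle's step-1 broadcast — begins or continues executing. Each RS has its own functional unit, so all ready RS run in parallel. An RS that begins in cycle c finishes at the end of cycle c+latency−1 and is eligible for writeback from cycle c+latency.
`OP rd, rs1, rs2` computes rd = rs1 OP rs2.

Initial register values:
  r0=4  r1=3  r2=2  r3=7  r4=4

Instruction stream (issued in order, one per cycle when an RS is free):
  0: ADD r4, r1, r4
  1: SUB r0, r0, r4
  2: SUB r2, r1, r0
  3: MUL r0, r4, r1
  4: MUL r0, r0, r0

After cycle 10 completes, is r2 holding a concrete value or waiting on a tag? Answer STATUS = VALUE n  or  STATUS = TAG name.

c1: issue ADD r4<-Add1 | r0:4,r1:3,r2:2,r3:7,r4:Add1
c2: issue SUB r0<-Add2 | r0:Add2,r1:3,r2:2,r3:7,r4:Add1
c3: stall | r0:Add2,r1:3,r2:2,r3:7,r4:Add1
c4: CDB Add1=7; issue SUB r2<-Add1 | r0:Add2,r1:3,r2:Add1,r3:7,r4:7
c5: issue MUL r0<-Mul1 | r0:Mul1,r1:3,r2:Add1,r3:7,r4:7
c6: issue MUL r0<-Mul2 | r0:Mul2,r1:3,r2:Add1,r3:7,r4:7
c7: CDB Add2=-3 | r0:Mul2,r1:3,r2:Add1,r3:7,r4:7
c8: - | r0:Mul2,r1:3,r2:Add1,r3:7,r4:7
c9: CDB Mul1=21 | r0:Mul2,r1:3,r2:Add1,r3:7,r4:7
c10: CDB Add1=6 | r0:Mul2,r1:3,r2:6,r3:7,r4:7

STATUS = VALUE 6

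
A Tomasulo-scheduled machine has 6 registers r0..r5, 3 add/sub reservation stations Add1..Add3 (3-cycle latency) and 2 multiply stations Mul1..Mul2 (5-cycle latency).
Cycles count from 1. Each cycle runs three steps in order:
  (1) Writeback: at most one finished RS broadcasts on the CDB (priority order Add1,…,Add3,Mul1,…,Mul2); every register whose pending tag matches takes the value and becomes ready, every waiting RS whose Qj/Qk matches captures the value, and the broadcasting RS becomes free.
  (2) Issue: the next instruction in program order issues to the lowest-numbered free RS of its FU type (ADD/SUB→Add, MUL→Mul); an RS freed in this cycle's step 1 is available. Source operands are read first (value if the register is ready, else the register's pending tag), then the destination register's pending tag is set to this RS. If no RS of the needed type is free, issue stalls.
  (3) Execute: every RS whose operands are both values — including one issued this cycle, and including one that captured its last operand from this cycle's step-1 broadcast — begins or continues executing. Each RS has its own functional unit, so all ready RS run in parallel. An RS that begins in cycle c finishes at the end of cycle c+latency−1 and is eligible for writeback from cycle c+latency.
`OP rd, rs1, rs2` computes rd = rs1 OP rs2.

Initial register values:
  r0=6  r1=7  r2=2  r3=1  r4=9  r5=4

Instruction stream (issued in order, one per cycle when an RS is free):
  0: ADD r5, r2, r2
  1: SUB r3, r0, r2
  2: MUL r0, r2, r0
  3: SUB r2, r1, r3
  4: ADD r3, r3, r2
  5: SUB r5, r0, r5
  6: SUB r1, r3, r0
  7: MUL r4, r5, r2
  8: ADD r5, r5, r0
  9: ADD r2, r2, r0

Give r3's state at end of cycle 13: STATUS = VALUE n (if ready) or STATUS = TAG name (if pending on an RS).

STATUS = VALUE 7

c1: issue ADD r5<-Add1 | r0:6,r1:7,r2:2,r3:1,r4:9,r5:Add1
c2: issue SUB r3<-Add2 | r0:6,r1:7,r2:2,r3:Add2,r4:9,r5:Add1
c3: issue MUL r0<-Mul1 | r0:Mul1,r1:7,r2:2,r3:Add2,r4:9,r5:Add1
c4: CDB Add1=4; issue SUB r2<-Add1 | r0:Mul1,r1:7,r2:Add1,r3:Add2,r4:9,r5:4
c5: CDB Add2=4; issue ADD r3<-Add2 | r0:Mul1,r1:7,r2:Add1,r3:Add2,r4:9,r5:4
c6: issue SUB r5<-Add3 | r0:Mul1,r1:7,r2:Add1,r3:Add2,r4:9,r5:Add3
c7: stall | r0:Mul1,r1:7,r2:Add1,r3:Add2,r4:9,r5:Add3
c8: CDB Add1=3; issue SUB r1<-Add1 | r0:Mul1,r1:Add1,r2:3,r3:Add2,r4:9,r5:Add3
c9: CDB Mul1=12; issue MUL r4<-Mul1 | r0:12,r1:Add1,r2:3,r3:Add2,r4:Mul1,r5:Add3
c10: stall | r0:12,r1:Add1,r2:3,r3:Add2,r4:Mul1,r5:Add3
c11: CDB Add2=7; issue ADD r5<-Add2 | r0:12,r1:Add1,r2:3,r3:7,r4:Mul1,r5:Add2
c12: CDB Add3=8; issue ADD r2<-Add3 | r0:12,r1:Add1,r2:Add3,r3:7,r4:Mul1,r5:Add2
c13: - | r0:12,r1:Add1,r2:Add3,r3:7,r4:Mul1,r5:Add2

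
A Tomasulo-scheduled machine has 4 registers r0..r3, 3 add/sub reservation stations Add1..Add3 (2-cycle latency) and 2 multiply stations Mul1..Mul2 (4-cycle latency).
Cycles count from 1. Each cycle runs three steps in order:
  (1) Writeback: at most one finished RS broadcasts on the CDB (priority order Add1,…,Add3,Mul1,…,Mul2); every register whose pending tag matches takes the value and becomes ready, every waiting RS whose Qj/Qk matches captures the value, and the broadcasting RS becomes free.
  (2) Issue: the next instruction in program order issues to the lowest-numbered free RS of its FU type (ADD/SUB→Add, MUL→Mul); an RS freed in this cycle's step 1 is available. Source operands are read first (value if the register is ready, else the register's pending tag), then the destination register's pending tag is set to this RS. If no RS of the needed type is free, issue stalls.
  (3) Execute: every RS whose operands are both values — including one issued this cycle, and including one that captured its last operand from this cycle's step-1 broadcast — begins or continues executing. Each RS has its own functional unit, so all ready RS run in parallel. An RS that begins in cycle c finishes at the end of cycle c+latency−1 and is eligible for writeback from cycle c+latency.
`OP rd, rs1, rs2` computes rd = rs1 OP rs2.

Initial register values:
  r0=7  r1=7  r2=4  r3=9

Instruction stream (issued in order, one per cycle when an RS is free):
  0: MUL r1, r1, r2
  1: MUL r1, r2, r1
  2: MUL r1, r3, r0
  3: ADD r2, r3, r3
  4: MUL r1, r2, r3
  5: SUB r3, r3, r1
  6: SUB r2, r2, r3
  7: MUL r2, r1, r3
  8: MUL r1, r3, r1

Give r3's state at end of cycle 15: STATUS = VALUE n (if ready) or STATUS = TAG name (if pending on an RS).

STATUS = VALUE -153

cycle 1: issue MUL r1<-Mul1 // r0:7,r1:Mul1,r2:4,r3:9
cycle 2: issue MUL r1<-Mul2 // r0:7,r1:Mul2,r2:4,r3:9
cycle 3: stall // r0:7,r1:Mul2,r2:4,r3:9
cycle 4: stall // r0:7,r1:Mul2,r2:4,r3:9
cycle 5: CDB Mul1=28; issue MUL r1<-Mul1 // r0:7,r1:Mul1,r2:4,r3:9
cycle 6: issue ADD r2<-Add1 // r0:7,r1:Mul1,r2:Add1,r3:9
cycle 7: stall // r0:7,r1:Mul1,r2:Add1,r3:9
cycle 8: CDB Add1=18; stall // r0:7,r1:Mul1,r2:18,r3:9
cycle 9: CDB Mul1=63; issue MUL r1<-Mul1 // r0:7,r1:Mul1,r2:18,r3:9
cycle 10: CDB Mul2=112; issue SUB r3<-Add1 // r0:7,r1:Mul1,r2:18,r3:Add1
cycle 11: issue SUB r2<-Add2 // r0:7,r1:Mul1,r2:Add2,r3:Add1
cycle 12: issue MUL r2<-Mul2 // r0:7,r1:Mul1,r2:Mul2,r3:Add1
cycle 13: CDB Mul1=162; issue MUL r1<-Mul1 // r0:7,r1:Mul1,r2:Mul2,r3:Add1
cycle 14: - // r0:7,r1:Mul1,r2:Mul2,r3:Add1
cycle 15: CDB Add1=-153 // r0:7,r1:Mul1,r2:Mul2,r3:-153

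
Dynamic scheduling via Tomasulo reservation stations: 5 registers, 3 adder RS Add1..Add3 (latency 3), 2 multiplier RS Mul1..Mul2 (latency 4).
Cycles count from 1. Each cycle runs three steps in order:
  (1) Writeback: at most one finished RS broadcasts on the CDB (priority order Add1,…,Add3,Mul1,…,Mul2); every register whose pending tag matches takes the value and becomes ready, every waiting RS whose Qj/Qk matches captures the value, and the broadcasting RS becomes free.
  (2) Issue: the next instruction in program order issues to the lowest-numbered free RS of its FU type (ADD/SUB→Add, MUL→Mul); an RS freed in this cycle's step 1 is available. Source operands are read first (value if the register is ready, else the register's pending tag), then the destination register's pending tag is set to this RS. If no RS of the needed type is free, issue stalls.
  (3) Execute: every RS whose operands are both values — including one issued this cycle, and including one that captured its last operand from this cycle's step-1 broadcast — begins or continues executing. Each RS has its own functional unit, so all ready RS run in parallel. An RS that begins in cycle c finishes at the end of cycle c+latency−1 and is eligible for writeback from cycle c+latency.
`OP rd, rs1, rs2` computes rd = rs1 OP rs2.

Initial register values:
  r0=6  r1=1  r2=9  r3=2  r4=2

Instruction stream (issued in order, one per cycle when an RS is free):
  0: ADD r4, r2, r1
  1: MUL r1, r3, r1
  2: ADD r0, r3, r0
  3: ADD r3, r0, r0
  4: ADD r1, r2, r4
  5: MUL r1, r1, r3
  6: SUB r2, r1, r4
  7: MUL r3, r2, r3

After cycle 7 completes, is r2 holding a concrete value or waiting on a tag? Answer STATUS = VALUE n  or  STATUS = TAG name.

cycle 1: issue ADD r4<-Add1 // r0:6,r1:1,r2:9,r3:2,r4:Add1
cycle 2: issue MUL r1<-Mul1 // r0:6,r1:Mul1,r2:9,r3:2,r4:Add1
cycle 3: issue ADD r0<-Add2 // r0:Add2,r1:Mul1,r2:9,r3:2,r4:Add1
cycle 4: CDB Add1=10; issue ADD r3<-Add1 // r0:Add2,r1:Mul1,r2:9,r3:Add1,r4:10
cycle 5: issue ADD r1<-Add3 // r0:Add2,r1:Add3,r2:9,r3:Add1,r4:10
cycle 6: CDB Add2=8; issue MUL r1<-Mul2 // r0:8,r1:Mul2,r2:9,r3:Add1,r4:10
cycle 7: CDB Mul1=2; issue SUB r2<-Add2 // r0:8,r1:Mul2,r2:Add2,r3:Add1,r4:10

STATUS = TAG Add2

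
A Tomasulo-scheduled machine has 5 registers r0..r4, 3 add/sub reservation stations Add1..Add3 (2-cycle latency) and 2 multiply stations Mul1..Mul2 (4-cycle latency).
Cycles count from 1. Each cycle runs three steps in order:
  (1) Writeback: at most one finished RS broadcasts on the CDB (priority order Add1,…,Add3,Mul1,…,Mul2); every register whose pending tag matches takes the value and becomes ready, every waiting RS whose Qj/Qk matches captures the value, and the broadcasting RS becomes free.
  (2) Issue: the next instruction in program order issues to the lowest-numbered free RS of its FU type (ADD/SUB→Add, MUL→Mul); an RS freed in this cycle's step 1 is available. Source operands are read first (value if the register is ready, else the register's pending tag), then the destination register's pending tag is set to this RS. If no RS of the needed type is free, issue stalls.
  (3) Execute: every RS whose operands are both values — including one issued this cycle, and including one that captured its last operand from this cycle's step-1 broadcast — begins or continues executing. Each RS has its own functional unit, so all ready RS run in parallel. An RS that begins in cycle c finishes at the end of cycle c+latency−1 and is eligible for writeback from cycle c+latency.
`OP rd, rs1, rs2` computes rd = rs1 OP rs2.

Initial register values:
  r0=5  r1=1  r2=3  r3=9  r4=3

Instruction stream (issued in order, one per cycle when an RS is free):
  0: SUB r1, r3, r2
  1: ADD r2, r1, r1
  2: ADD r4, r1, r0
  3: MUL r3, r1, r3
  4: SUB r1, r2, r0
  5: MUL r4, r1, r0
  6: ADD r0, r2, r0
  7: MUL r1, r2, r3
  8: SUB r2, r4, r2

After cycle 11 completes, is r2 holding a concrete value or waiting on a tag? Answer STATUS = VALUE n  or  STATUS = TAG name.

c1: issue SUB r1<-Add1 | r0:5,r1:Add1,r2:3,r3:9,r4:3
c2: issue ADD r2<-Add2 | r0:5,r1:Add1,r2:Add2,r3:9,r4:3
c3: CDB Add1=6; issue ADD r4<-Add1 | r0:5,r1:6,r2:Add2,r3:9,r4:Add1
c4: issue MUL r3<-Mul1 | r0:5,r1:6,r2:Add2,r3:Mul1,r4:Add1
c5: CDB Add1=11; issue SUB r1<-Add1 | r0:5,r1:Add1,r2:Add2,r3:Mul1,r4:11
c6: CDB Add2=12; issue MUL r4<-Mul2 | r0:5,r1:Add1,r2:12,r3:Mul1,r4:Mul2
c7: issue ADD r0<-Add2 | r0:Add2,r1:Add1,r2:12,r3:Mul1,r4:Mul2
c8: CDB Add1=7; stall | r0:Add2,r1:7,r2:12,r3:Mul1,r4:Mul2
c9: CDB Add2=17; stall | r0:17,r1:7,r2:12,r3:Mul1,r4:Mul2
c10: CDB Mul1=54; issue MUL r1<-Mul1 | r0:17,r1:Mul1,r2:12,r3:54,r4:Mul2
c11: issue SUB r2<-Add1 | r0:17,r1:Mul1,r2:Add1,r3:54,r4:Mul2

STATUS = TAG Add1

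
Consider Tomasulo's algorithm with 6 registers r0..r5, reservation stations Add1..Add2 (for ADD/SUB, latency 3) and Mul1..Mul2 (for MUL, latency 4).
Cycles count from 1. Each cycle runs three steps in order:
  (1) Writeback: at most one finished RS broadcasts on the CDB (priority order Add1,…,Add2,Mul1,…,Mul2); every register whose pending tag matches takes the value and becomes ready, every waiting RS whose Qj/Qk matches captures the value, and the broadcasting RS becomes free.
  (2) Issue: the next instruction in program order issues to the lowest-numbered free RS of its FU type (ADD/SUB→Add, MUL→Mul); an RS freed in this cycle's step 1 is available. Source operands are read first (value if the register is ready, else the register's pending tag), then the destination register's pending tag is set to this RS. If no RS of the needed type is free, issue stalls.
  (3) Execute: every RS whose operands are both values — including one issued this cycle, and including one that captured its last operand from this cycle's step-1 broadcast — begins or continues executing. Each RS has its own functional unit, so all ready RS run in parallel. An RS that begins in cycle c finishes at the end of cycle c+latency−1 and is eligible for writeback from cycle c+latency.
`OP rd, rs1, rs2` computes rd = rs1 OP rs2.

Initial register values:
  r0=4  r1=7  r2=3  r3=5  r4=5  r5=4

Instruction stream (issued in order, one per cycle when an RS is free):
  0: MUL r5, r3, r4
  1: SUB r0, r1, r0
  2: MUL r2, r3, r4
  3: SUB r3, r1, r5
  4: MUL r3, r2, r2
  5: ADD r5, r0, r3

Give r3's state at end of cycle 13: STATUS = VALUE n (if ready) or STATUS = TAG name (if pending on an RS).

STATUS = VALUE 625

c1: issue MUL r5<-Mul1 | r0:4,r1:7,r2:3,r3:5,r4:5,r5:Mul1
c2: issue SUB r0<-Add1 | r0:Add1,r1:7,r2:3,r3:5,r4:5,r5:Mul1
c3: issue MUL r2<-Mul2 | r0:Add1,r1:7,r2:Mul2,r3:5,r4:5,r5:Mul1
c4: issue SUB r3<-Add2 | r0:Add1,r1:7,r2:Mul2,r3:Add2,r4:5,r5:Mul1
c5: CDB Add1=3; stall | r0:3,r1:7,r2:Mul2,r3:Add2,r4:5,r5:Mul1
c6: CDB Mul1=25; issue MUL r3<-Mul1 | r0:3,r1:7,r2:Mul2,r3:Mul1,r4:5,r5:25
c7: CDB Mul2=25; issue ADD r5<-Add1 | r0:3,r1:7,r2:25,r3:Mul1,r4:5,r5:Add1
c8: - | r0:3,r1:7,r2:25,r3:Mul1,r4:5,r5:Add1
c9: CDB Add2=-18 | r0:3,r1:7,r2:25,r3:Mul1,r4:5,r5:Add1
c10: - | r0:3,r1:7,r2:25,r3:Mul1,r4:5,r5:Add1
c11: CDB Mul1=625 | r0:3,r1:7,r2:25,r3:625,r4:5,r5:Add1
c12: - | r0:3,r1:7,r2:25,r3:625,r4:5,r5:Add1
c13: - | r0:3,r1:7,r2:25,r3:625,r4:5,r5:Add1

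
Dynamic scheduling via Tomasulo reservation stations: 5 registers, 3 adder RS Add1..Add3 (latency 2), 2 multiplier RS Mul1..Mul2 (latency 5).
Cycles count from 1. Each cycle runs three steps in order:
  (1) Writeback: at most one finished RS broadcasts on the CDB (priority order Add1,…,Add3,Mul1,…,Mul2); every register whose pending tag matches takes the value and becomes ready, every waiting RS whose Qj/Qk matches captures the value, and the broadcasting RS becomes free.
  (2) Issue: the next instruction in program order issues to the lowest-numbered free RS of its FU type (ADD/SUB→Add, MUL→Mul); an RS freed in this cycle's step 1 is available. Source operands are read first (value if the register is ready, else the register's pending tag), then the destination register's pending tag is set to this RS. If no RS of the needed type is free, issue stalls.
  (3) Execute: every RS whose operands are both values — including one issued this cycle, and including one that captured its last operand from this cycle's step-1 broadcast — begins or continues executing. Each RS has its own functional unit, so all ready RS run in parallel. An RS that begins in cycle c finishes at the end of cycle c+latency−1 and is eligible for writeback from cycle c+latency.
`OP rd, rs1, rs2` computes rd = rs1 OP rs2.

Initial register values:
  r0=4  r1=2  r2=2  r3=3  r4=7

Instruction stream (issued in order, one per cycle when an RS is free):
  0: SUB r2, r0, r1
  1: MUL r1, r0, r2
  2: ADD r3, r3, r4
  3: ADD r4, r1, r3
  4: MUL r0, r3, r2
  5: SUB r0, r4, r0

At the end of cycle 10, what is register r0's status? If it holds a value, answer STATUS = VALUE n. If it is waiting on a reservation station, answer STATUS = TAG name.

  c1: issue SUB r2<-Add1  regs: r0:4,r1:2,r2:Add1,r3:3,r4:7
  c2: issue MUL r1<-Mul1  regs: r0:4,r1:Mul1,r2:Add1,r3:3,r4:7
  c3: CDB Add1=2; issue ADD r3<-Add1  regs: r0:4,r1:Mul1,r2:2,r3:Add1,r4:7
  c4: issue ADD r4<-Add2  regs: r0:4,r1:Mul1,r2:2,r3:Add1,r4:Add2
  c5: CDB Add1=10; issue MUL r0<-Mul2  regs: r0:Mul2,r1:Mul1,r2:2,r3:10,r4:Add2
  c6: issue SUB r0<-Add1  regs: r0:Add1,r1:Mul1,r2:2,r3:10,r4:Add2
  c7: -  regs: r0:Add1,r1:Mul1,r2:2,r3:10,r4:Add2
  c8: CDB Mul1=8  regs: r0:Add1,r1:8,r2:2,r3:10,r4:Add2
  c9: -  regs: r0:Add1,r1:8,r2:2,r3:10,r4:Add2
  c10: CDB Add2=18  regs: r0:Add1,r1:8,r2:2,r3:10,r4:18

STATUS = TAG Add1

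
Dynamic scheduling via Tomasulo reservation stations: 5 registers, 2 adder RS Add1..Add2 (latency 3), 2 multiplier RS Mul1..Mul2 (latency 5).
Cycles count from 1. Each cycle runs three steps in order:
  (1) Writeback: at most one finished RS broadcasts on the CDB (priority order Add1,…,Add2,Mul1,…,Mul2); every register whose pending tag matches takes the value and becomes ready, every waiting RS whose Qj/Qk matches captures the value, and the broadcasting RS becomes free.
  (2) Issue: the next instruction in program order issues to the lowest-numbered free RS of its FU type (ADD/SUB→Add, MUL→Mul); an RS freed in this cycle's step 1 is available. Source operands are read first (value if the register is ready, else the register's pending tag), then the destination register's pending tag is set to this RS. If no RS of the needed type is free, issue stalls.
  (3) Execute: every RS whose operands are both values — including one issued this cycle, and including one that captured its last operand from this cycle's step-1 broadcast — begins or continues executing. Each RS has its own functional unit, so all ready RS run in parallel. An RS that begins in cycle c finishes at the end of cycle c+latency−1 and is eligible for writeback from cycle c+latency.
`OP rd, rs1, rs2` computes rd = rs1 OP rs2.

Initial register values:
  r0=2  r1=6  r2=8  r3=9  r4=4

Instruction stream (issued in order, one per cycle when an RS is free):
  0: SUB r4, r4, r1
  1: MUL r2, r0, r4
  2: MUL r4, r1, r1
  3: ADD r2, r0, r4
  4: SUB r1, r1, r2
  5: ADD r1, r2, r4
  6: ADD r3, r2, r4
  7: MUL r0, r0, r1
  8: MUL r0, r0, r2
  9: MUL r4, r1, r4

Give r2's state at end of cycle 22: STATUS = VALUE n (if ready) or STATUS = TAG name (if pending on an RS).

STATUS = VALUE 38

  c1: issue SUB r4<-Add1  regs: r0:2,r1:6,r2:8,r3:9,r4:Add1
  c2: issue MUL r2<-Mul1  regs: r0:2,r1:6,r2:Mul1,r3:9,r4:Add1
  c3: issue MUL r4<-Mul2  regs: r0:2,r1:6,r2:Mul1,r3:9,r4:Mul2
  c4: CDB Add1=-2; issue ADD r2<-Add1  regs: r0:2,r1:6,r2:Add1,r3:9,r4:Mul2
  c5: issue SUB r1<-Add2  regs: r0:2,r1:Add2,r2:Add1,r3:9,r4:Mul2
  c6: stall  regs: r0:2,r1:Add2,r2:Add1,r3:9,r4:Mul2
  c7: stall  regs: r0:2,r1:Add2,r2:Add1,r3:9,r4:Mul2
  c8: CDB Mul2=36; stall  regs: r0:2,r1:Add2,r2:Add1,r3:9,r4:36
  c9: CDB Mul1=-4; stall  regs: r0:2,r1:Add2,r2:Add1,r3:9,r4:36
  c10: stall  regs: r0:2,r1:Add2,r2:Add1,r3:9,r4:36
  c11: CDB Add1=38; issue ADD r1<-Add1  regs: r0:2,r1:Add1,r2:38,r3:9,r4:36
  c12: stall  regs: r0:2,r1:Add1,r2:38,r3:9,r4:36
  c13: stall  regs: r0:2,r1:Add1,r2:38,r3:9,r4:36
  c14: CDB Add1=74; issue ADD r3<-Add1  regs: r0:2,r1:74,r2:38,r3:Add1,r4:36
  c15: CDB Add2=-32; issue MUL r0<-Mul1  regs: r0:Mul1,r1:74,r2:38,r3:Add1,r4:36
  c16: issue MUL r0<-Mul2  regs: r0:Mul2,r1:74,r2:38,r3:Add1,r4:36
  c17: CDB Add1=74; stall  regs: r0:Mul2,r1:74,r2:38,r3:74,r4:36
  c18: stall  regs: r0:Mul2,r1:74,r2:38,r3:74,r4:36
  c19: stall  regs: r0:Mul2,r1:74,r2:38,r3:74,r4:36
  c20: CDB Mul1=148; issue MUL r4<-Mul1  regs: r0:Mul2,r1:74,r2:38,r3:74,r4:Mul1
  c21: -  regs: r0:Mul2,r1:74,r2:38,r3:74,r4:Mul1
  c22: -  regs: r0:Mul2,r1:74,r2:38,r3:74,r4:Mul1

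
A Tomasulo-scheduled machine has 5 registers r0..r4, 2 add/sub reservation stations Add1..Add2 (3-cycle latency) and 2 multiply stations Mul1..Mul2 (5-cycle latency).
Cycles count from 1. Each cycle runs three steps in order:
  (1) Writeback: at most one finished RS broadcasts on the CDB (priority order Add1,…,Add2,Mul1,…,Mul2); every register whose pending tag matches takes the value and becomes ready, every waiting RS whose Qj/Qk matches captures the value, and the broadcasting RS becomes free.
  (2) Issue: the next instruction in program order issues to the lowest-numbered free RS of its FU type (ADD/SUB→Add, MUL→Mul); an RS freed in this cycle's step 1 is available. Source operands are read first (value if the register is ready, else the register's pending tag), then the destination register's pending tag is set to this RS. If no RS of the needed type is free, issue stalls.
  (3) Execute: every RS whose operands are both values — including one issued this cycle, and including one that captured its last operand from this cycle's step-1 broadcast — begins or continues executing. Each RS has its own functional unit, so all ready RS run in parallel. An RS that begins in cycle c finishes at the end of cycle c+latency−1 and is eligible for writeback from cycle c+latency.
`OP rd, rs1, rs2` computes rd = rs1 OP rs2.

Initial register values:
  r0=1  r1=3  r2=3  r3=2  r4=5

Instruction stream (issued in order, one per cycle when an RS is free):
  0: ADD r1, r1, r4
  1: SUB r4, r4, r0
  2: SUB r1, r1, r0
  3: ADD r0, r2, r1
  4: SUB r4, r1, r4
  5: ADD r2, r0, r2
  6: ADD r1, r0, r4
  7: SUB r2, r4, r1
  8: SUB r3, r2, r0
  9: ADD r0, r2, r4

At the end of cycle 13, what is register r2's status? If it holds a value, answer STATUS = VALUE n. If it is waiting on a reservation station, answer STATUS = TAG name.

STATUS = TAG Add1

  c1: issue ADD r1<-Add1  regs: r0:1,r1:Add1,r2:3,r3:2,r4:5
  c2: issue SUB r4<-Add2  regs: r0:1,r1:Add1,r2:3,r3:2,r4:Add2
  c3: stall  regs: r0:1,r1:Add1,r2:3,r3:2,r4:Add2
  c4: CDB Add1=8; issue SUB r1<-Add1  regs: r0:1,r1:Add1,r2:3,r3:2,r4:Add2
  c5: CDB Add2=4; issue ADD r0<-Add2  regs: r0:Add2,r1:Add1,r2:3,r3:2,r4:4
  c6: stall  regs: r0:Add2,r1:Add1,r2:3,r3:2,r4:4
  c7: CDB Add1=7; issue SUB r4<-Add1  regs: r0:Add2,r1:7,r2:3,r3:2,r4:Add1
  c8: stall  regs: r0:Add2,r1:7,r2:3,r3:2,r4:Add1
  c9: stall  regs: r0:Add2,r1:7,r2:3,r3:2,r4:Add1
  c10: CDB Add1=3; issue ADD r2<-Add1  regs: r0:Add2,r1:7,r2:Add1,r3:2,r4:3
  c11: CDB Add2=10; issue ADD r1<-Add2  regs: r0:10,r1:Add2,r2:Add1,r3:2,r4:3
  c12: stall  regs: r0:10,r1:Add2,r2:Add1,r3:2,r4:3
  c13: stall  regs: r0:10,r1:Add2,r2:Add1,r3:2,r4:3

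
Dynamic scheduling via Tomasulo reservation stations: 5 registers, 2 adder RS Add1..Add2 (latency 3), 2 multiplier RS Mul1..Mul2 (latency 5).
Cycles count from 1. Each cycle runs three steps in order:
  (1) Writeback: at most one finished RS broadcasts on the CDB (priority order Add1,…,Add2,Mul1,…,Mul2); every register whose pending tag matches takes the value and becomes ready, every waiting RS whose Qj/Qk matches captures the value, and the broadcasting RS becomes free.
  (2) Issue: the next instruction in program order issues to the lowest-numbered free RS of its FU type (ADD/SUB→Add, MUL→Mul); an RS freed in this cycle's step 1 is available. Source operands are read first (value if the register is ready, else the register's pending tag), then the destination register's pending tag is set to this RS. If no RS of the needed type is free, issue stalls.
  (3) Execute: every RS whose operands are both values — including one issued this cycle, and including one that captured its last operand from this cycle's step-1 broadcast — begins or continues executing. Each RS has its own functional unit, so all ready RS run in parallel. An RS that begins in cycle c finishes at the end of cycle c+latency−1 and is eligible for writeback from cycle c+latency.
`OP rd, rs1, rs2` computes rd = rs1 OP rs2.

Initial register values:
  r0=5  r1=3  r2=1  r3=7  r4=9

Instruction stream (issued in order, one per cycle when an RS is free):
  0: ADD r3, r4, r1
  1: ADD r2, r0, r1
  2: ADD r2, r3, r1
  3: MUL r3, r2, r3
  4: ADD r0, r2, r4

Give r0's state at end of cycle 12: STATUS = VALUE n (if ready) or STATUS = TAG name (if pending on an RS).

c1: issue ADD r3<-Add1 | r0:5,r1:3,r2:1,r3:Add1,r4:9
c2: issue ADD r2<-Add2 | r0:5,r1:3,r2:Add2,r3:Add1,r4:9
c3: stall | r0:5,r1:3,r2:Add2,r3:Add1,r4:9
c4: CDB Add1=12; issue ADD r2<-Add1 | r0:5,r1:3,r2:Add1,r3:12,r4:9
c5: CDB Add2=8; issue MUL r3<-Mul1 | r0:5,r1:3,r2:Add1,r3:Mul1,r4:9
c6: issue ADD r0<-Add2 | r0:Add2,r1:3,r2:Add1,r3:Mul1,r4:9
c7: CDB Add1=15 | r0:Add2,r1:3,r2:15,r3:Mul1,r4:9
c8: - | r0:Add2,r1:3,r2:15,r3:Mul1,r4:9
c9: - | r0:Add2,r1:3,r2:15,r3:Mul1,r4:9
c10: CDB Add2=24 | r0:24,r1:3,r2:15,r3:Mul1,r4:9
c11: - | r0:24,r1:3,r2:15,r3:Mul1,r4:9
c12: CDB Mul1=180 | r0:24,r1:3,r2:15,r3:180,r4:9

STATUS = VALUE 24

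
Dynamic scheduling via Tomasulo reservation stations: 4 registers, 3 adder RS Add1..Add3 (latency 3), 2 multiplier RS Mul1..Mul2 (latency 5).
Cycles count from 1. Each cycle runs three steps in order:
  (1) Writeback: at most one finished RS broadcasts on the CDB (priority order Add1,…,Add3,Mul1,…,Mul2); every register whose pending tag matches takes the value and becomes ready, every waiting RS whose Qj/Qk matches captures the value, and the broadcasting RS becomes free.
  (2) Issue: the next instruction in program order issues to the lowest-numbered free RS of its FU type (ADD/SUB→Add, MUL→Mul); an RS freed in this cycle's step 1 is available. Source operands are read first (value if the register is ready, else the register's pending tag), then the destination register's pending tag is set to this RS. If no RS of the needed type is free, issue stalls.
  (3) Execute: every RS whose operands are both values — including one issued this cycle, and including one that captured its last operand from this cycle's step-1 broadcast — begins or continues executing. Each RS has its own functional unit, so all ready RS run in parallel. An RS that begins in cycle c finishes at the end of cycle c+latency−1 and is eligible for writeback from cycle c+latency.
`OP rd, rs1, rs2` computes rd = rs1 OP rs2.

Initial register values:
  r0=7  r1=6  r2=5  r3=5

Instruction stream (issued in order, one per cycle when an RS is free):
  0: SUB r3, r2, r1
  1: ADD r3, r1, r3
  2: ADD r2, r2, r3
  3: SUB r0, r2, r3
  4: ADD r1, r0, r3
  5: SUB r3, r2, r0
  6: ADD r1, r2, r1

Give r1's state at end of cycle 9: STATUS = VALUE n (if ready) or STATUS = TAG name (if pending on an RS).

  c1: issue SUB r3<-Add1  regs: r0:7,r1:6,r2:5,r3:Add1
  c2: issue ADD r3<-Add2  regs: r0:7,r1:6,r2:5,r3:Add2
  c3: issue ADD r2<-Add3  regs: r0:7,r1:6,r2:Add3,r3:Add2
  c4: CDB Add1=-1; issue SUB r0<-Add1  regs: r0:Add1,r1:6,r2:Add3,r3:Add2
  c5: stall  regs: r0:Add1,r1:6,r2:Add3,r3:Add2
  c6: stall  regs: r0:Add1,r1:6,r2:Add3,r3:Add2
  c7: CDB Add2=5; issue ADD r1<-Add2  regs: r0:Add1,r1:Add2,r2:Add3,r3:5
  c8: stall  regs: r0:Add1,r1:Add2,r2:Add3,r3:5
  c9: stall  regs: r0:Add1,r1:Add2,r2:Add3,r3:5

STATUS = TAG Add2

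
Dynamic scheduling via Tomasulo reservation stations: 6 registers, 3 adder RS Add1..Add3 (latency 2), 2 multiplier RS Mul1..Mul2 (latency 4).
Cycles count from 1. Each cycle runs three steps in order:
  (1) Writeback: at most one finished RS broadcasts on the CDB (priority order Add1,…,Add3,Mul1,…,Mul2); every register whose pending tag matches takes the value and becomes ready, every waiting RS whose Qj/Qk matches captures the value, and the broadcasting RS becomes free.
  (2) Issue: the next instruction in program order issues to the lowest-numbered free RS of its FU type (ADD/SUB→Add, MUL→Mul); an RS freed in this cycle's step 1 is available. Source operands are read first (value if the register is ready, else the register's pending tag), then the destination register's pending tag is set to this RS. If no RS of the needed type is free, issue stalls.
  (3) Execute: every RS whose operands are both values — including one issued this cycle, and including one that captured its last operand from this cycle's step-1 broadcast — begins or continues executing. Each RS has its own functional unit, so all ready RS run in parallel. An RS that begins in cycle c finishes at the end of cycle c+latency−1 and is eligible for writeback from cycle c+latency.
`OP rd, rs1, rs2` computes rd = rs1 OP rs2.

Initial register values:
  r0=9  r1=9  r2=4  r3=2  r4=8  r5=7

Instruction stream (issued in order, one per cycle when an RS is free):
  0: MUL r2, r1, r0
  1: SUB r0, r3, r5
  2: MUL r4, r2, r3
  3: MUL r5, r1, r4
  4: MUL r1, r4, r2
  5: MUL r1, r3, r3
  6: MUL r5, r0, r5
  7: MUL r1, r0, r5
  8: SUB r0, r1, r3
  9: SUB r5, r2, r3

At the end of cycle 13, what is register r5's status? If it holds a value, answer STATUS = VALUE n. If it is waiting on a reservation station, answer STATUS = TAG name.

  c1: issue MUL r2<-Mul1  regs: r0:9,r1:9,r2:Mul1,r3:2,r4:8,r5:7
  c2: issue SUB r0<-Add1  regs: r0:Add1,r1:9,r2:Mul1,r3:2,r4:8,r5:7
  c3: issue MUL r4<-Mul2  regs: r0:Add1,r1:9,r2:Mul1,r3:2,r4:Mul2,r5:7
  c4: CDB Add1=-5; stall  regs: r0:-5,r1:9,r2:Mul1,r3:2,r4:Mul2,r5:7
  c5: CDB Mul1=81; issue MUL r5<-Mul1  regs: r0:-5,r1:9,r2:81,r3:2,r4:Mul2,r5:Mul1
  c6: stall  regs: r0:-5,r1:9,r2:81,r3:2,r4:Mul2,r5:Mul1
  c7: stall  regs: r0:-5,r1:9,r2:81,r3:2,r4:Mul2,r5:Mul1
  c8: stall  regs: r0:-5,r1:9,r2:81,r3:2,r4:Mul2,r5:Mul1
  c9: CDB Mul2=162; issue MUL r1<-Mul2  regs: r0:-5,r1:Mul2,r2:81,r3:2,r4:162,r5:Mul1
  c10: stall  regs: r0:-5,r1:Mul2,r2:81,r3:2,r4:162,r5:Mul1
  c11: stall  regs: r0:-5,r1:Mul2,r2:81,r3:2,r4:162,r5:Mul1
  c12: stall  regs: r0:-5,r1:Mul2,r2:81,r3:2,r4:162,r5:Mul1
  c13: CDB Mul1=1458; issue MUL r1<-Mul1  regs: r0:-5,r1:Mul1,r2:81,r3:2,r4:162,r5:1458

STATUS = VALUE 1458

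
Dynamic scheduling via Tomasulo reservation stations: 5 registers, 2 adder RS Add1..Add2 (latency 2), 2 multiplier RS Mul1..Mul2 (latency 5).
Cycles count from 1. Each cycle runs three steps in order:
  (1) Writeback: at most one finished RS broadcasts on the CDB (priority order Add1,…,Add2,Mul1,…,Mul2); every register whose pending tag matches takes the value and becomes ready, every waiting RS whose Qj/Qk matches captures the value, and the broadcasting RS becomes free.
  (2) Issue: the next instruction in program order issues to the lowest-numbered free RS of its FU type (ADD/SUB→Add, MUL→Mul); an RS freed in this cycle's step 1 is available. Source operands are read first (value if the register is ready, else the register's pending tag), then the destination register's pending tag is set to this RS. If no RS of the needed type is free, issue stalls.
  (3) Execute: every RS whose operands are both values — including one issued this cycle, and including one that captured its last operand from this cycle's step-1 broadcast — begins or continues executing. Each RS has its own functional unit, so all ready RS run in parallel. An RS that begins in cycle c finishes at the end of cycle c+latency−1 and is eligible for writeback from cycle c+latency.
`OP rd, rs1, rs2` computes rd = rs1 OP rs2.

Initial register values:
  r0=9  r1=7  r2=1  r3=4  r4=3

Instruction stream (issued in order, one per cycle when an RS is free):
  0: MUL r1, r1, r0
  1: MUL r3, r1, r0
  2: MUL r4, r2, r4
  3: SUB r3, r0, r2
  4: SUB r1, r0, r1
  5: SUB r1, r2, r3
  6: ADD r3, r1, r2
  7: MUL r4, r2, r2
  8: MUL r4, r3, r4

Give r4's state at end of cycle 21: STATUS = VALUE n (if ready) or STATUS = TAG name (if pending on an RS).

STATUS = TAG Mul2

c1: issue MUL r1<-Mul1 | r0:9,r1:Mul1,r2:1,r3:4,r4:3
c2: issue MUL r3<-Mul2 | r0:9,r1:Mul1,r2:1,r3:Mul2,r4:3
c3: stall | r0:9,r1:Mul1,r2:1,r3:Mul2,r4:3
c4: stall | r0:9,r1:Mul1,r2:1,r3:Mul2,r4:3
c5: stall | r0:9,r1:Mul1,r2:1,r3:Mul2,r4:3
c6: CDB Mul1=63; issue MUL r4<-Mul1 | r0:9,r1:63,r2:1,r3:Mul2,r4:Mul1
c7: issue SUB r3<-Add1 | r0:9,r1:63,r2:1,r3:Add1,r4:Mul1
c8: issue SUB r1<-Add2 | r0:9,r1:Add2,r2:1,r3:Add1,r4:Mul1
c9: CDB Add1=8; issue SUB r1<-Add1 | r0:9,r1:Add1,r2:1,r3:8,r4:Mul1
c10: CDB Add2=-54; issue ADD r3<-Add2 | r0:9,r1:Add1,r2:1,r3:Add2,r4:Mul1
c11: CDB Add1=-7; stall | r0:9,r1:-7,r2:1,r3:Add2,r4:Mul1
c12: CDB Mul1=3; issue MUL r4<-Mul1 | r0:9,r1:-7,r2:1,r3:Add2,r4:Mul1
c13: CDB Add2=-6; stall | r0:9,r1:-7,r2:1,r3:-6,r4:Mul1
c14: CDB Mul2=567; issue MUL r4<-Mul2 | r0:9,r1:-7,r2:1,r3:-6,r4:Mul2
c15: - | r0:9,r1:-7,r2:1,r3:-6,r4:Mul2
c16: - | r0:9,r1:-7,r2:1,r3:-6,r4:Mul2
c17: CDB Mul1=1 | r0:9,r1:-7,r2:1,r3:-6,r4:Mul2
c18: - | r0:9,r1:-7,r2:1,r3:-6,r4:Mul2
c19: - | r0:9,r1:-7,r2:1,r3:-6,r4:Mul2
c20: - | r0:9,r1:-7,r2:1,r3:-6,r4:Mul2
c21: - | r0:9,r1:-7,r2:1,r3:-6,r4:Mul2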